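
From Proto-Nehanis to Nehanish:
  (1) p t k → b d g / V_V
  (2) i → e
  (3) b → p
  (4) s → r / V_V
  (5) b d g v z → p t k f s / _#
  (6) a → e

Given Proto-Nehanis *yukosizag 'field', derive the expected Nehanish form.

Nehanish: start from *yukosizag.
  rule 1 (intervocalic voicing): yukosizag → yugosizag
  rule 2 (vowel merger): yugosizag → yugosezag
  rule 3: no change — yugosezag
  rule 4 (rhotacism): yugosezag → yugorezag
  rule 5 (final devoicing): yugorezag → yugorezak
  rule 6 (vowel merger): yugorezak → yugorezek
  ⇒ Nehanish yugorezek

yugorezek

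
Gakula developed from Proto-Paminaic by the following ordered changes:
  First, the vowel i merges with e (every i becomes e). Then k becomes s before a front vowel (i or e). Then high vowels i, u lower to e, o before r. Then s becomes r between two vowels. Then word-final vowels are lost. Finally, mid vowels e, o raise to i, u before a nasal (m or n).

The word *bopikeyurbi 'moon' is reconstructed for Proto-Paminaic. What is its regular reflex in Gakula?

Gakula: start from *bopikeyurbi.
  rule 1 (vowel merger): bopikeyurbi → bopekeyurbe
  rule 2 (palatalisation): bopekeyurbe → bopeseyurbe
  rule 3 (pre-rhotic lowering): bopeseyurbe → bopeseyorbe
  rule 4 (rhotacism): bopeseyorbe → bopereyorbe
  rule 5 (apocope): bopereyorbe → bopereyorb
  rule 6: no change — bopereyorb
  ⇒ Gakula bopereyorb

bopereyorb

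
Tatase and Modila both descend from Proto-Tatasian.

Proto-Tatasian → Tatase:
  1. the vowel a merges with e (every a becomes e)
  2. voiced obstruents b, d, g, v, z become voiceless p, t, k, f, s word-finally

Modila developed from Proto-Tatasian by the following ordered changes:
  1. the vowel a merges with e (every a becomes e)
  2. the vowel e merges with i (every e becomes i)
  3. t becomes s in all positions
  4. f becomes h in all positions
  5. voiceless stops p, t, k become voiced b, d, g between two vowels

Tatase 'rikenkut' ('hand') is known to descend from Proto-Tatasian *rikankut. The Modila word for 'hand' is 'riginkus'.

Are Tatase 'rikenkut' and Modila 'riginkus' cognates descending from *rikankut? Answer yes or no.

Derive the expected Modila reflex of *rikankut:
Modila: *rikankut > rikenkut > rikinkut > rikinkus > riginkus  (by vowel merger, vowel merger, unconditioned shift, intervocalic voicing)
Modila 'riginkus' matches the regular reflex exactly, so the pair is cognate.

yes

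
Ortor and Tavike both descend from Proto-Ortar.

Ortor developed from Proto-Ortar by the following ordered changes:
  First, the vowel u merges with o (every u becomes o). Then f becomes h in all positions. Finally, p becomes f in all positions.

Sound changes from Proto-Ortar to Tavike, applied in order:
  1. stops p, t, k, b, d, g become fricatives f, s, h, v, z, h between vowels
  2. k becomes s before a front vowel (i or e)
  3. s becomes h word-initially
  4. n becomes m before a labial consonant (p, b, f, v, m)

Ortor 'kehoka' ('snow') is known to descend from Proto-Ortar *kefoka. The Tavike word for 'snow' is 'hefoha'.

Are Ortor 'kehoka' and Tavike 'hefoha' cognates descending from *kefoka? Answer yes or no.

Derive the expected Tavike reflex of *kefoka:
Tavike: start from *kefoka.
  rule 1 (intervocalic lenition): kefoka → kefoha
  rule 2 (palatalisation): kefoha → sefoha
  rule 3 (debuccalisation): sefoha → hefoha
  rule 4: no change — hefoha
  ⇒ Tavike hefoha
Tavike 'hefoha' matches the regular reflex exactly, so the pair is cognate.

yes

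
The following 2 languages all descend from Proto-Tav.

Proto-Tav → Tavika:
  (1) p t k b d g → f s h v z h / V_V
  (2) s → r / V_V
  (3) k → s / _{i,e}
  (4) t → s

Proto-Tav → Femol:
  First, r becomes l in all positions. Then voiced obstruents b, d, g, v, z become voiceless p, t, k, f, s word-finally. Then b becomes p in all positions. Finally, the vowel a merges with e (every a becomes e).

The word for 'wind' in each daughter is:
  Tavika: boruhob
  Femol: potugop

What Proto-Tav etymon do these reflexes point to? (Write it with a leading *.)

Position 1: Tavika has b, Femol has p. Tavika preserves b here (none of its changes turn any other segment into b), so the proto-segment is *b.
Position 7: Tavika has b, Femol has p. Tavika preserves b here (none of its changes turn any other segment into b), so the proto-segment is *b.
This points to *botugob. Verify forward in each daughter:
Tavika: *botugob
  botugob → bosuhob   [intervocalic lenition]
  bosuhob → boruhob   [rhotacism]
  boruhob (rule 3 does not apply)
  boruhob (rule 4 does not apply)
  giving Tavika boruhob.
Femol: *botugob
  botugob (rule 1 does not apply)
  botugob → botugop   [final devoicing]
  botugop → potugop   [unconditioned shift]
  potugop (rule 4 does not apply)
  giving Femol potugop.
No other proto-form is consistent with every reflex, so the reconstruction is *botugob.

*botugob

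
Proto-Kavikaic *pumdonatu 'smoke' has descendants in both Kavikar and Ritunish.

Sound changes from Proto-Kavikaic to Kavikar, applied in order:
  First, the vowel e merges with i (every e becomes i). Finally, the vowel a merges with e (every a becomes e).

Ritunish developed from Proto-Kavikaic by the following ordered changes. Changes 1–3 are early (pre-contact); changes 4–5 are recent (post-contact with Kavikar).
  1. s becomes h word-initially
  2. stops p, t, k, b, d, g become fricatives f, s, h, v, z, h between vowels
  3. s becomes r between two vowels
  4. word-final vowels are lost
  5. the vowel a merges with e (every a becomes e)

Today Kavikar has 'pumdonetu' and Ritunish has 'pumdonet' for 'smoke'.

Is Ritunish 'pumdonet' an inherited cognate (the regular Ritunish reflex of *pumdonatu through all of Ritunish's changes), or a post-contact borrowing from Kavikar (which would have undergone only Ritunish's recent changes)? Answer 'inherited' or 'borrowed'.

borrowed

If inherited, *pumdonatu would pass through all of Ritunish's changes:
Ritunish: *pumdonatu
  pumdonatu (rule 1 does not apply)
  pumdonatu → pumdonasu   [intervocalic lenition]
  pumdonasu → pumdonaru   [rhotacism]
  pumdonaru → pumdonar   [apocope]
  pumdonar → pumdoner   [vowel merger]
  giving Ritunish pumdoner.
If borrowed from Kavikar 'pumdonetu' after the early changes, it would undergo only the recent ones:
  rule 4 (apocope): pumdonetu → pumdonet
  rule 5 (vowel merger): no change (pumdonet)
  ⇒ as a loan: pumdonet
Ritunish 'pumdonet' matches the loan outcome 'pumdonet', not the inherited 'pumdoner' — it skipped the early Ritunish changes, so it was borrowed from Kavikar.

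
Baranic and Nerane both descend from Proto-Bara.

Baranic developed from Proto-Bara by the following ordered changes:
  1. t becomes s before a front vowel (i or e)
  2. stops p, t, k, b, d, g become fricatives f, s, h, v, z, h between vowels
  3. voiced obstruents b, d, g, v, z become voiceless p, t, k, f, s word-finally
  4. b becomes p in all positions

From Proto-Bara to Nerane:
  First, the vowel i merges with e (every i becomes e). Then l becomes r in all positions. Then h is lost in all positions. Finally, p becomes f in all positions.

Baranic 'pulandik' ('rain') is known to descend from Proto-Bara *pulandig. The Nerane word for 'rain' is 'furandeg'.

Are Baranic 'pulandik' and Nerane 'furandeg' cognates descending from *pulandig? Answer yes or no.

Derive the expected Nerane reflex of *pulandig:
Nerane: start from *pulandig.
  rule 1 (vowel merger): pulandig → pulandeg
  rule 2 (unconditioned shift): pulandeg → purandeg
  rule 3: no change — purandeg
  rule 4 (unconditioned shift): purandeg → furandeg
  ⇒ Nerane furandeg
Nerane 'furandeg' matches the regular reflex exactly, so the pair is cognate.

yes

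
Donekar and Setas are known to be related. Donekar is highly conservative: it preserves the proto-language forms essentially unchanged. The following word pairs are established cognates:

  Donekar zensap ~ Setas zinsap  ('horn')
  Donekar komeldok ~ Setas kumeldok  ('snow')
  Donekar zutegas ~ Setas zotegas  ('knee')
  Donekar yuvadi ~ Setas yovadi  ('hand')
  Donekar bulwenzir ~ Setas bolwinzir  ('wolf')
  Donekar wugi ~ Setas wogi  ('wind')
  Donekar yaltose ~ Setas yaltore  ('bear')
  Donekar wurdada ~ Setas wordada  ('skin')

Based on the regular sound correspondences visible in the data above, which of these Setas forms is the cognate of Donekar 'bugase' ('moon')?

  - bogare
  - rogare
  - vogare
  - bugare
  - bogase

bogare

zutegas ~ zotegas, bulwenzir ~ bolwinzir — Donekar u corresponds to Setas o after a consonant, before a consonant other than r, m, n, p, b, f, v.
yaltose ~ yaltore — Donekar s corresponds to Setas r between vowels (before a front vowel).
Applying these to Donekar 'bugase':
  bugase → bogase   (u→o after a consonant, before a consonant other than r, m, n, p, b, f, v)
  bogase → bogare   (s→r between vowels (before a front vowel))
So the Setas cognate is 'bogare'.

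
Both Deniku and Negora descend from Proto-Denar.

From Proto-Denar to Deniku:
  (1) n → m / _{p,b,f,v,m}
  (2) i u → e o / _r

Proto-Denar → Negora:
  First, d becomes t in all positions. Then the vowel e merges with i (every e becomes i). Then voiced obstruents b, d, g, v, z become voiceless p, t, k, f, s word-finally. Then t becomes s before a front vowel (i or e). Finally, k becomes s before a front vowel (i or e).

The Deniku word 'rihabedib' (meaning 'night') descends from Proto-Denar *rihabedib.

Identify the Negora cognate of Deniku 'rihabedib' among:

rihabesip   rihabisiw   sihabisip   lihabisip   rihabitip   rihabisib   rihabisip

rihabisip

Negora: *rihabedib > rihabetib > rihabitib > rihabitip > rihabisip  (by unconditioned shift, vowel merger, final devoicing, palatalisation)
Only 'rihabisip' matches the regular Negora development of *rihabedib.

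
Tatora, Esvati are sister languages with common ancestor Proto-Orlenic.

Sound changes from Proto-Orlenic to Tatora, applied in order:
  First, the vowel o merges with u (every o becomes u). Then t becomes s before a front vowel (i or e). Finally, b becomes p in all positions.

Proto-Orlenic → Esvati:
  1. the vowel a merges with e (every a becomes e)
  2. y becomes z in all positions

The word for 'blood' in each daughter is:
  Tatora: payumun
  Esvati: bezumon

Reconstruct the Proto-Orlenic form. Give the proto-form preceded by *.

Position 1: Tatora has p, Esvati has b. Esvati preserves b here (none of its changes turn any other segment into b), so the proto-segment is *b.
Position 2: Tatora has a, Esvati has e. Tatora preserves a here (none of its changes turn any other segment into a), so the proto-segment is *a.
Position 6: Tatora has u, Esvati has o. Esvati preserves o here (none of its changes turn any other segment into o), so the proto-segment is *o.
This points to *bayumon. Verify forward in each daughter:
Tatora: *bayumon > bayumun > payumun  (by vowel merger, unconditioned shift)
Esvati: start from *bayumon.
  rule 1 (vowel merger): bayumon → beyumon
  rule 2 (unconditioned shift): beyumon → bezumon
  ⇒ Esvati bezumon
Only *bayumon yields all of Tatora payumun, Esvati bezumon.

*bayumon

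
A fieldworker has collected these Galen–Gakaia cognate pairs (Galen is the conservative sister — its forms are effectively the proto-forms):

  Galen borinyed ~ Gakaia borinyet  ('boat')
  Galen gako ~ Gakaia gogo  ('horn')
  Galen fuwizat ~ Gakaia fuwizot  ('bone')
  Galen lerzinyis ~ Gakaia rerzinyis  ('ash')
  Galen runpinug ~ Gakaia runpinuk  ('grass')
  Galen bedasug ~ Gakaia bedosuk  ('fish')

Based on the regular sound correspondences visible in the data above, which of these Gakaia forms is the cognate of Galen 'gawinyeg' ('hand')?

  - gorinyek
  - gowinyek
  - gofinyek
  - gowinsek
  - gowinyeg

gako ~ gogo, fuwizat ~ fuwizot — Galen a corresponds to Gakaia o after a consonant, before a consonant other than r, m, n, p, b, f, v.
runpinug ~ runpinuk, bedasug ~ bedosuk — Galen g corresponds to Gakaia k word-finally.
Applying these to Galen 'gawinyeg':
  gawinyeg → gowinyeg   (a→o after a consonant, before a consonant other than r, m, n, p, b, f, v)
  gowinyeg → gowinyek   (g→k word-finally)
So the Gakaia cognate is 'gowinyek'.

gowinyek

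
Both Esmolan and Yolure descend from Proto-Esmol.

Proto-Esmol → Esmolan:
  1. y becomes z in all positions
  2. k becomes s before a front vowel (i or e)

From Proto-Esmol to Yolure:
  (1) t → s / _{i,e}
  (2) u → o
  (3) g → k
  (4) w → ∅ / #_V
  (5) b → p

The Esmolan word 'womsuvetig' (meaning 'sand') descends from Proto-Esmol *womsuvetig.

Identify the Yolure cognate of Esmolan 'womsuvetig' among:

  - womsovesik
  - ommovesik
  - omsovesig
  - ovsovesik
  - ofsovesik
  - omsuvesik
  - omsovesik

Yolure: *womsuvetig
  womsuvetig → womsuvesig   [palatalisation]
  womsuvesig → womsovesig   [vowel merger]
  womsovesig → womsovesik   [unconditioned shift]
  womsovesik → omsovesik   [glide loss]
  omsovesik (rule 5 does not apply)
  giving Yolure omsovesik.
Only 'omsovesik' matches the regular Yolure development of *womsuvetig.

omsovesik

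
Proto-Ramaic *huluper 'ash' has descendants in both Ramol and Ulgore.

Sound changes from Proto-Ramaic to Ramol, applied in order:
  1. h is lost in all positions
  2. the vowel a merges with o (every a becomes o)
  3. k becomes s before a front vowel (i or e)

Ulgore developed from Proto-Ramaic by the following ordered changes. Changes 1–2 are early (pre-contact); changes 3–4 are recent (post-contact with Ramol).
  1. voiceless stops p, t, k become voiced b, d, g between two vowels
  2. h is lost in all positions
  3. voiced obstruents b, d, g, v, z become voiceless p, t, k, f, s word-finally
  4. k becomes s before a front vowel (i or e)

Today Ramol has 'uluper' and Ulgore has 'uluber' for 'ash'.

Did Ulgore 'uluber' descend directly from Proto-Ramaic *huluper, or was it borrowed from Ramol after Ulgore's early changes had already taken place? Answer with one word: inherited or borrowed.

inherited

If inherited, *huluper would pass through all of Ulgore's changes:
Ulgore: start from *huluper.
  rule 1 (intervocalic voicing): huluper → huluber
  rule 2 (h-loss): huluber → uluber
  rule 3: no change — uluber
  rule 4: no change — uluber
  ⇒ Ulgore uluber
If borrowed from Ramol 'uluper' after the early changes, it would undergo only the recent ones:
  rule 3 (final devoicing): no change (uluper)
  rule 4 (palatalisation): no change (uluper)
  ⇒ as a loan: uluper
Ulgore 'uluber' matches the inherited outcome exactly, so it is an inherited cognate, not a loan.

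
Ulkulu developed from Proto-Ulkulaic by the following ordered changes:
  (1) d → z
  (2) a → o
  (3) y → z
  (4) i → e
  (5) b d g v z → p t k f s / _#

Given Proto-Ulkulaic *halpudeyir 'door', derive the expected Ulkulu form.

Ulkulu: start from *halpudeyir.
  rule 1 (unconditioned shift): halpudeyir → halpuzeyir
  rule 2 (vowel merger): halpuzeyir → holpuzeyir
  rule 3 (unconditioned shift): holpuzeyir → holpuzezir
  rule 4 (vowel merger): holpuzezir → holpuzezer
  rule 5: no change — holpuzezer
  ⇒ Ulkulu holpuzezer

holpuzezer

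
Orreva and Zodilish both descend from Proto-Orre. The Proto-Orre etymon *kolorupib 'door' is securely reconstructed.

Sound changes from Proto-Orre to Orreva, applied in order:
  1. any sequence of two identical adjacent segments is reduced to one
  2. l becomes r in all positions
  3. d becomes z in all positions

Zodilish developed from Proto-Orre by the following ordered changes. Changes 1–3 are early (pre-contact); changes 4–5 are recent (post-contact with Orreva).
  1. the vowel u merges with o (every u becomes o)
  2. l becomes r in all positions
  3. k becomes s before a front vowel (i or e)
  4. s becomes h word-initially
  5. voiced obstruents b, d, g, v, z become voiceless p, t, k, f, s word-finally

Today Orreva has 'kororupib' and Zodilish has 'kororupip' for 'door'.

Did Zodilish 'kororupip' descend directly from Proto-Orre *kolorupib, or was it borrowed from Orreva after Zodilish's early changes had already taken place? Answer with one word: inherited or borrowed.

If inherited, *kolorupib would pass through all of Zodilish's changes:
Zodilish: *kolorupib
  kolorupib → koloropib   [vowel merger]
  koloropib → kororopib   [unconditioned shift]
  kororopib (rule 3 does not apply)
  kororopib (rule 4 does not apply)
  kororopib → kororopip   [final devoicing]
  giving Zodilish kororopip.
If borrowed from Orreva 'kororupib' after the early changes, it would undergo only the recent ones:
  rule 4 (debuccalisation): no change (kororupib)
  rule 5 (final devoicing): kororupib → kororupip
  ⇒ as a loan: kororupip
Zodilish 'kororupip' matches the loan outcome 'kororupip', not the inherited 'kororopip' — it skipped the early Zodilish changes, so it was borrowed from Orreva.

borrowed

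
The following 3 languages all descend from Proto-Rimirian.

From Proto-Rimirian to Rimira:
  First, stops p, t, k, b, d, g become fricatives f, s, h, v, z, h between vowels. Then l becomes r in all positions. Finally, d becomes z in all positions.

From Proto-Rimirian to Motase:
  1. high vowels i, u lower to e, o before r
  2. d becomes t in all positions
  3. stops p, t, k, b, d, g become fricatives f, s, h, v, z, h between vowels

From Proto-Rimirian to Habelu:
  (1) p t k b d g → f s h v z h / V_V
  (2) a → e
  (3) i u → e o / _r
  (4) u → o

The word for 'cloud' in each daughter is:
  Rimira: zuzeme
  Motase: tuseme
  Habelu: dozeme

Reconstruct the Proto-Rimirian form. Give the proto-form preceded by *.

Position 1: Rimira has z, Motase has t, Habelu has d. Habelu preserves d here (none of its changes turn any other segment into d), so the proto-segment is *d.
Position 2: Rimira has u, Motase has u, Habelu has o. Rimira preserves u here (none of its changes turn any other segment into u), so the proto-segment is *u.
This points to *dudeme. Verify forward in each daughter:
Rimira: *dudeme > duzeme > zuzeme  (by intervocalic lenition, unconditioned shift)
Motase: *dudeme > tuteme > tuseme  (by unconditioned shift, intervocalic lenition)
Habelu: start from *dudeme.
  rule 1 (intervocalic lenition): dudeme → duzeme
  rule 2: no change — duzeme
  rule 3: no change — duzeme
  rule 4 (vowel merger): duzeme → dozeme
  ⇒ Habelu dozeme
No other proto-form is consistent with every reflex, so the reconstruction is *dudeme.

*dudeme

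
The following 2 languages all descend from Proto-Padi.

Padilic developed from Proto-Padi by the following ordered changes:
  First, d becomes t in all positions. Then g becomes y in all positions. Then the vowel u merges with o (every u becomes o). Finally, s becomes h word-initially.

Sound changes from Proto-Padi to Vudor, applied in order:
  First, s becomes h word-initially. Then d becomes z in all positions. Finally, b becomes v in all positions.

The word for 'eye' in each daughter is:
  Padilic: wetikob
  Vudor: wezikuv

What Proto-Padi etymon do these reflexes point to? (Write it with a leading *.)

Position 7: Padilic has b, Vudor has v. Padilic preserves b here (none of its changes turn any other segment into b), so the proto-segment is *b.
Position 6: Padilic has o, Vudor has u. Vudor preserves u here (none of its changes turn any other segment into u), so the proto-segment is *u.
Verify the candidate proto-form against each daughter:
Padilic: start from *wedikub.
  rule 1 (unconditioned shift): wedikub → wetikub
  rule 2: no change — wetikub
  rule 3 (vowel merger): wetikub → wetikob
  rule 4: no change — wetikob
  ⇒ Padilic wetikob
Vudor: *wedikub > wezikub > wezikuv  (by unconditioned shift, unconditioned shift)
No other proto-form is consistent with every reflex, so the reconstruction is *wedikub.

*wedikub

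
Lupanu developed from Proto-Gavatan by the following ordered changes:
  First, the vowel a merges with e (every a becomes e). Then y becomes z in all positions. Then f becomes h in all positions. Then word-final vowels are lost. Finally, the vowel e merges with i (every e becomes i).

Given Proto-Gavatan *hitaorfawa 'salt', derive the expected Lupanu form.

hitiorhiw

Lupanu: *hitaorfawa
  hitaorfawa → hiteorfewe   [vowel merger]
  hiteorfewe (rule 2 does not apply)
  hiteorfewe → hiteorhewe   [unconditioned shift]
  hiteorhewe → hiteorhew   [apocope]
  hiteorhew → hitiorhiw   [vowel merger]
  giving Lupanu hitiorhiw.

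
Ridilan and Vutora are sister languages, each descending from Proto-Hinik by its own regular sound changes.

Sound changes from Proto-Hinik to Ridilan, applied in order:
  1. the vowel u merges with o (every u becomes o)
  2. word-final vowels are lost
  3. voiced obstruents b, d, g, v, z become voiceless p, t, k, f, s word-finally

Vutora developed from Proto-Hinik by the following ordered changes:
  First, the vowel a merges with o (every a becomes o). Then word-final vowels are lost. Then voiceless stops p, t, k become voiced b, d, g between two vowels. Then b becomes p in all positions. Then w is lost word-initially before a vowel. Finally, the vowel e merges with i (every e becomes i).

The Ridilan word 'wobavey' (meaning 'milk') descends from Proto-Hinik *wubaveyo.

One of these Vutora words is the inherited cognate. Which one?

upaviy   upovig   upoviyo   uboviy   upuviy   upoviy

Vutora: *wubaveyo
  wubaveyo → wuboveyo   [vowel merger]
  wuboveyo → wubovey   [apocope]
  wubovey (rule 3 does not apply)
  wubovey → wupovey   [unconditioned shift]
  wupovey → upovey   [glide loss]
  upovey → upoviy   [vowel merger]
  giving Vutora upoviy.
Only 'upoviy' matches the regular Vutora development of *wubaveyo.

upoviy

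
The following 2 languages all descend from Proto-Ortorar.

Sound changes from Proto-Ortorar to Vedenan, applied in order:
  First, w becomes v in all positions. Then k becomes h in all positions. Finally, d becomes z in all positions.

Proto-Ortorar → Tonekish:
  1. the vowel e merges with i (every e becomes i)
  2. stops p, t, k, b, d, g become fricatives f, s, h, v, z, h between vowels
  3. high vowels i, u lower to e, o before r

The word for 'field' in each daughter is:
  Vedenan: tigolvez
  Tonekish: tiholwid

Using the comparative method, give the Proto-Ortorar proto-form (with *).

Position 8: Vedenan has z, Tonekish has d. Tonekish preserves d here (none of its changes turn any other segment into d), so the proto-segment is *d.
Position 7: Vedenan has e, Tonekish has i. Vedenan preserves e here (none of its changes turn any other segment into e), so the proto-segment is *e.
Position 3: Vedenan has g, Tonekish has h. Vedenan preserves g here (none of its changes turn any other segment into g), so the proto-segment is *g.
Continuing position by position gives *tigolwed; check it forward:
Vedenan: *tigolwed > tigolved > tigolvez  (by unconditioned shift, unconditioned shift)
Tonekish: *tigolwed
  tigolwed → tigolwid   [vowel merger]
  tigolwid → tiholwid   [intervocalic lenition]
  tiholwid (rule 3 does not apply)
  giving Tonekish tiholwid.
Only *tigolwed yields all of Vedenan tigolvez, Tonekish tiholwid.

*tigolwed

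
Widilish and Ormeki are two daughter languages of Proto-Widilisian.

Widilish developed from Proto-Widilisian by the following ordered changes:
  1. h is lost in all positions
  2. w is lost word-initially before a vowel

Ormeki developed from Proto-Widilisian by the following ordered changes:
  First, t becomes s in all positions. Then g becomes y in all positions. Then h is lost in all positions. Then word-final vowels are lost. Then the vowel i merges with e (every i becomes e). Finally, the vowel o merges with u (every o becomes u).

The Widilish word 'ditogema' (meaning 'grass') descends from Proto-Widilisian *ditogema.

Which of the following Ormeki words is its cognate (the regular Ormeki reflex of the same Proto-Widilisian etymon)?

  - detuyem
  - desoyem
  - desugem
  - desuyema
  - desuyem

Ormeki: *ditogema
  ditogema → disogema   [unconditioned shift]
  disogema → disoyema   [unconditioned shift]
  disoyema (rule 3 does not apply)
  disoyema → disoyem   [apocope]
  disoyem → desoyem   [vowel merger]
  desoyem → desuyem   [vowel merger]
  giving Ormeki desuyem.
Only 'desuyem' matches the regular Ormeki development of *ditogema.

desuyem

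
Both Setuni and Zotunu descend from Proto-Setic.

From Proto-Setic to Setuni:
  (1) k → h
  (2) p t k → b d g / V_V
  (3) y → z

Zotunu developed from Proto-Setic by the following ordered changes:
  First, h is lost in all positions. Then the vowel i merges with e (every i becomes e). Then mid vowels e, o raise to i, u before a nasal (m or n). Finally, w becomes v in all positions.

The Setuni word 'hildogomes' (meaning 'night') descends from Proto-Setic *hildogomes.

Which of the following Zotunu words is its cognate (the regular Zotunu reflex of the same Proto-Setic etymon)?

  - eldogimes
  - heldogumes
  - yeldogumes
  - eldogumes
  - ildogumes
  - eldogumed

eldogumes

Zotunu: *hildogomes
  hildogomes → ildogomes   [h-loss]
  ildogomes → eldogomes   [vowel merger]
  eldogomes → eldogumes   [pre-nasal raising]
  eldogumes (rule 4 does not apply)
  giving Zotunu eldogumes.
Only 'eldogumes' matches the regular Zotunu development of *hildogomes.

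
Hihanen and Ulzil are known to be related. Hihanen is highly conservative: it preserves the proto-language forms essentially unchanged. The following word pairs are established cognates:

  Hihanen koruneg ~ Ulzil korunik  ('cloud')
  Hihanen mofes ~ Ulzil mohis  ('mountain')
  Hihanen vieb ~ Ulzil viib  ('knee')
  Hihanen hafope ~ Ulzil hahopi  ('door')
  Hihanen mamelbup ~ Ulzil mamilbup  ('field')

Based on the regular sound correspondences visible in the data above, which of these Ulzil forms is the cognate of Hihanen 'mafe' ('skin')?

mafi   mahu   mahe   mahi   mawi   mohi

mahi

mofes ~ mohis — Hihanen f corresponds to Ulzil h between vowels (before a front vowel).
hafope ~ hahopi — Hihanen e corresponds to Ulzil i word-finally.
Applying these to Hihanen 'mafe':
  mafe → mahe   (f→h between vowels (before a front vowel))
  mahe → mahi   (e→i word-finally)
So the Ulzil cognate is 'mahi'.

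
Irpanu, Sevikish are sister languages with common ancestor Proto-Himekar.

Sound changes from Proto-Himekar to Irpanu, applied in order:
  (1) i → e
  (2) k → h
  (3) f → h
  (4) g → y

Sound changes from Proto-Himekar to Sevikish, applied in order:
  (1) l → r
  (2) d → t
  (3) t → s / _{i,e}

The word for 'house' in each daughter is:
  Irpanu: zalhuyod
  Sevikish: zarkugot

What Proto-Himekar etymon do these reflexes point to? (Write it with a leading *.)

Position 8: Irpanu has d, Sevikish has t. Irpanu preserves d here (none of its changes turn any other segment into d), so the proto-segment is *d.
Position 3: Irpanu has l, Sevikish has r. Irpanu preserves l here (none of its changes turn any other segment into l), so the proto-segment is *l.
Position 6: Irpanu has y, Sevikish has g. Sevikish preserves g here (none of its changes turn any other segment into g), so the proto-segment is *g.
Continuing position by position gives *zalkugod; check it forward:
Irpanu: *zalkugod
  zalkugod (rule 1 does not apply)
  zalkugod → zalhugod   [unconditioned shift]
  zalhugod (rule 3 does not apply)
  zalhugod → zalhuyod   [unconditioned shift]
  giving Irpanu zalhuyod.
Sevikish: *zalkugod > zarkugod > zarkugot  (by unconditioned shift, unconditioned shift)
*zalkugod is the unique common source.

*zalkugod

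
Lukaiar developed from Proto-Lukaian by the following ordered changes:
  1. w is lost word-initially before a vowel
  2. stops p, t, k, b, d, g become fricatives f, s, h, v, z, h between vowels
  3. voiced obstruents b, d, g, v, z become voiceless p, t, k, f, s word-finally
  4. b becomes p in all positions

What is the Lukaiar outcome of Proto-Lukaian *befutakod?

pefusahot

Lukaiar: start from *befutakod.
  rule 1: no change — befutakod
  rule 2 (intervocalic lenition): befutakod → befusahod
  rule 3 (final devoicing): befusahod → befusahot
  rule 4 (unconditioned shift): befusahot → pefusahot
  ⇒ Lukaiar pefusahot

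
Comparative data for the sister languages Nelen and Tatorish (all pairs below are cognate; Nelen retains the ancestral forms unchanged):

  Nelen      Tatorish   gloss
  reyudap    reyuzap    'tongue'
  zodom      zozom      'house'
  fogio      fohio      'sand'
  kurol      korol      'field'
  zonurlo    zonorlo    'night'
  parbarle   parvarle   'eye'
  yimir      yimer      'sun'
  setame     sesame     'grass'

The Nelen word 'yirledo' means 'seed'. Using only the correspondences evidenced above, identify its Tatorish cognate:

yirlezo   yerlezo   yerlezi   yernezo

yerlezo

yimir ~ yimer — Nelen i corresponds to Tatorish e after a consonant, before r.
zodom ~ zozom — Nelen d corresponds to Tatorish z between vowels (before a back vowel).
Applying these to Nelen 'yirledo':
  yirledo → yerledo   (i→e after a consonant, before r)
  yerledo → yerlezo   (d→z between vowels (before a back vowel))
So the Tatorish cognate is 'yerlezo'.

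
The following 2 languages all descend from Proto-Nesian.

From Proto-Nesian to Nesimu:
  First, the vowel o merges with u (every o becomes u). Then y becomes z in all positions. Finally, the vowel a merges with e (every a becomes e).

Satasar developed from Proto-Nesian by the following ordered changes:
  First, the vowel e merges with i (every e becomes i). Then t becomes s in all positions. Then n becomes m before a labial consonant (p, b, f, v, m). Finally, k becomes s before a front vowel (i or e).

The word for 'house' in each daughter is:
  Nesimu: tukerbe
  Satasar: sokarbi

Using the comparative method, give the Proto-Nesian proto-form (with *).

*tokarbe

Position 7: Nesimu has e, Satasar has i. Taking the neighbouring segments as reconstructed: Nesimu e could go back to *a or *e; Satasar i could go back to *e or *i — the one source consistent with every daughter is *e.
Position 2: Nesimu has u, Satasar has o. Satasar preserves o here (none of its changes turn any other segment into o), so the proto-segment is *o.
This points to *tokarbe. Verify forward in each daughter:
Nesimu: start from *tokarbe.
  rule 1 (vowel merger): tokarbe → tukarbe
  rule 2: no change — tukarbe
  rule 3 (vowel merger): tukarbe → tukerbe
  ⇒ Nesimu tukerbe
Satasar: *tokarbe > tokarbi > sokarbi  (by vowel merger, unconditioned shift)
No other proto-form is consistent with every reflex, so the reconstruction is *tokarbe.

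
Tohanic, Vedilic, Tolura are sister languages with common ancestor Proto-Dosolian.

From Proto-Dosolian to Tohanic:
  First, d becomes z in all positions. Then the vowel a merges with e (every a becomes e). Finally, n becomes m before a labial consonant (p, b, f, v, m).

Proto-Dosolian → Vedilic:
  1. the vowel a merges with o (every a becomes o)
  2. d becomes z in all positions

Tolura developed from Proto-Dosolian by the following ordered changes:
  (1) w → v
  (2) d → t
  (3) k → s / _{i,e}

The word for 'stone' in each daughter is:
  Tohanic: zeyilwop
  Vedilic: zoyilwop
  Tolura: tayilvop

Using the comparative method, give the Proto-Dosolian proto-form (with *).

*dayilwop

Position 6: Tohanic has w, Vedilic has w, Tolura has v. Tohanic preserves w here (none of its changes turn any other segment into w), so the proto-segment is *w.
Position 1: Tohanic has z, Vedilic has z, Tolura has t. Taking the neighbouring segments as reconstructed: Tohanic z could go back to *d or *z; Vedilic z could go back to *d or *z; Tolura t could go back to *t or *d — the one source consistent with every daughter is *d.
Continuing position by position gives *dayilwop; check it forward:
Tohanic: start from *dayilwop.
  rule 1 (unconditioned shift): dayilwop → zayilwop
  rule 2 (vowel merger): zayilwop → zeyilwop
  rule 3: no change — zeyilwop
  ⇒ Tohanic zeyilwop
Vedilic: *dayilwop
  dayilwop → doyilwop   [vowel merger]
  doyilwop → zoyilwop   [unconditioned shift]
  giving Vedilic zoyilwop.
Tolura: *dayilwop
  dayilwop → dayilvop   [unconditioned shift]
  dayilvop → tayilvop   [unconditioned shift]
  tayilvop (rule 3 does not apply)
  giving Tolura tayilvop.
Only *dayilwop yields all of Tohanic zeyilwop, Vedilic zoyilwop, Tolura tayilvop.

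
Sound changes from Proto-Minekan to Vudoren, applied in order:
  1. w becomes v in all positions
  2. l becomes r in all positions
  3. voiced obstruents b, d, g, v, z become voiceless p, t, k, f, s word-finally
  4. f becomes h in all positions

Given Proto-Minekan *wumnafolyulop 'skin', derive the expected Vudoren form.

vumnahoryurop

Vudoren: *wumnafolyulop > vumnafolyulop > vumnaforyurop > vumnahoryurop  (by unconditioned shift, unconditioned shift, unconditioned shift)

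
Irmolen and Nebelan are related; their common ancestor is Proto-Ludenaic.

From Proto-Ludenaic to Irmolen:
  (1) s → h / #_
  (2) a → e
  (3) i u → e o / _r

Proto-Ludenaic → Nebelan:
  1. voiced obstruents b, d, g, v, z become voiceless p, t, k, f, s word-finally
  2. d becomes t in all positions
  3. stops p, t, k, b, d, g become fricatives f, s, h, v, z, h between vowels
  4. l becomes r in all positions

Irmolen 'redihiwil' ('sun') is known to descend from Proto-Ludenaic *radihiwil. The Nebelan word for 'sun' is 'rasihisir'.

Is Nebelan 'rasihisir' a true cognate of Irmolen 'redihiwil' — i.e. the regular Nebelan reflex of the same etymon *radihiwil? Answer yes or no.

no

Derive the expected Nebelan reflex of *radihiwil:
Nebelan: *radihiwil > ratihiwil > rasihiwil > rasihiwir  (by unconditioned shift, intervocalic lenition, unconditioned shift)
The regular Nebelan reflex would be 'rasihiwir', but the attested form is 'rasihisir'. The correspondence is irregular, so they are not cognates (the Nebelan form has a different source).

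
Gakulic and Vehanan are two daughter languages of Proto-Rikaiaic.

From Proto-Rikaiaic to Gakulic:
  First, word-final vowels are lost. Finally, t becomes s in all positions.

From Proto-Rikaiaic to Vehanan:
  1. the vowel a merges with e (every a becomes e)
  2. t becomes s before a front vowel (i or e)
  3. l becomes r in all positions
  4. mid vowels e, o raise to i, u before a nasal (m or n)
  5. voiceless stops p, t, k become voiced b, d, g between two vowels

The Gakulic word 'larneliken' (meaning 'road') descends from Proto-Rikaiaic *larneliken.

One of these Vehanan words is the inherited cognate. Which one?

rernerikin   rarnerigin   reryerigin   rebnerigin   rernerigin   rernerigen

rernerigin

Vehanan: *larneliken > lerneliken > rerneriken > rernerikin > rernerigin  (by vowel merger, unconditioned shift, pre-nasal raising, intervocalic voicing)
Among the options, 'rernerigin' alone shows every Vehanan change applied in order.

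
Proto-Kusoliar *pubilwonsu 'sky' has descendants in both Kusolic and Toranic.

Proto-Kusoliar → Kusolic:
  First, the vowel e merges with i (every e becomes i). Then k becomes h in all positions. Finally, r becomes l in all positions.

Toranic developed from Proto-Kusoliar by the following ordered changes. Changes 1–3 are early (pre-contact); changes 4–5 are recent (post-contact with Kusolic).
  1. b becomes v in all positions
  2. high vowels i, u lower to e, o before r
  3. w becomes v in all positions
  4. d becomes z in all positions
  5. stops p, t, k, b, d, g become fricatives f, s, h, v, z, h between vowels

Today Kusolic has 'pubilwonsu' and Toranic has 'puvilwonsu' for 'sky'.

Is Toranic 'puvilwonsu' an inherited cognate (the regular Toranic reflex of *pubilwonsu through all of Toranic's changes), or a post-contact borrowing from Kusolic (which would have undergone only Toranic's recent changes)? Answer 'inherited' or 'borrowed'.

borrowed

If inherited, *pubilwonsu would pass through all of Toranic's changes:
Toranic: start from *pubilwonsu.
  rule 1 (unconditioned shift): pubilwonsu → puvilwonsu
  rule 2: no change — puvilwonsu
  rule 3 (unconditioned shift): puvilwonsu → puvilvonsu
  rule 4: no change — puvilvonsu
  rule 5: no change — puvilvonsu
  ⇒ Toranic puvilvonsu
If borrowed from Kusolic 'pubilwonsu' after the early changes, it would undergo only the recent ones:
  rule 4 (unconditioned shift): no change (pubilwonsu)
  rule 5 (intervocalic lenition): pubilwonsu → puvilwonsu
  ⇒ as a loan: puvilwonsu
Toranic 'puvilwonsu' matches the loan outcome 'puvilwonsu', not the inherited 'puvilvonsu' — it skipped the early Toranic changes, so it was borrowed from Kusolic.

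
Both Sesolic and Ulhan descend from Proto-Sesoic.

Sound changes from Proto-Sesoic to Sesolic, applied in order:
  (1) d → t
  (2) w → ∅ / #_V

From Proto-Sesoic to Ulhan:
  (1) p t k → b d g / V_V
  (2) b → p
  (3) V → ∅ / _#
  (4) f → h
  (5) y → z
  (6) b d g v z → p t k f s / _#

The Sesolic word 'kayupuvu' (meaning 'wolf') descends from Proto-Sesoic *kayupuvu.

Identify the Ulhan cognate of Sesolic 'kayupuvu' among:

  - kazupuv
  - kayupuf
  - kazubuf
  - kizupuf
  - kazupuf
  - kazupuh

Ulhan: *kayupuvu
  kayupuvu → kayubuvu   [intervocalic voicing]
  kayubuvu → kayupuvu   [unconditioned shift]
  kayupuvu → kayupuv   [apocope]
  kayupuv (rule 4 does not apply)
  kayupuv → kazupuv   [unconditioned shift]
  kazupuv → kazupuf   [final devoicing]
  giving Ulhan kazupuf.
Only 'kazupuf' matches the regular Ulhan development of *kayupuvu.

kazupuf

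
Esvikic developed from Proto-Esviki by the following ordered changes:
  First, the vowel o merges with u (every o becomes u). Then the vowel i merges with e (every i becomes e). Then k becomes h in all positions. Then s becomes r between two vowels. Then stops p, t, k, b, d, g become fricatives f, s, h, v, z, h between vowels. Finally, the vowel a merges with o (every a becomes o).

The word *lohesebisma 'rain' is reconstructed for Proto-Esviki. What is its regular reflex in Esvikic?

Esvikic: *lohesebisma > luhesebisma > luhesebesma > luherebesma > luherevesma > luherevesmo  (by vowel merger, vowel merger, rhotacism, intervocalic lenition, vowel merger)

luherevesmo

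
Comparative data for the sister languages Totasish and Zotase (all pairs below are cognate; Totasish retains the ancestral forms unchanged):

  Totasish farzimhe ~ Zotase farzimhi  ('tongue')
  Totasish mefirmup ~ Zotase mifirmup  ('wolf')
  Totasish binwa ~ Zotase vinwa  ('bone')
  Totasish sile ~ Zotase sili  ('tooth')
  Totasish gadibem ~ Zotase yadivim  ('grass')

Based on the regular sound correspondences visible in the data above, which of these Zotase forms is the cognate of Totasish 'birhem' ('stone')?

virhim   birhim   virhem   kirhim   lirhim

binwa ~ vinwa — Totasish b corresponds to Zotase v word-initially before a front vowel.
gadibem ~ yadivim — Totasish e corresponds to Zotase i after a consonant, before a nasal.
Applying these to Totasish 'birhem':
  birhem → virhem   (b→v word-initially before a front vowel)
  virhem → virhim   (e→i after a consonant, before a nasal)
So the Zotase cognate is 'virhim'.

virhim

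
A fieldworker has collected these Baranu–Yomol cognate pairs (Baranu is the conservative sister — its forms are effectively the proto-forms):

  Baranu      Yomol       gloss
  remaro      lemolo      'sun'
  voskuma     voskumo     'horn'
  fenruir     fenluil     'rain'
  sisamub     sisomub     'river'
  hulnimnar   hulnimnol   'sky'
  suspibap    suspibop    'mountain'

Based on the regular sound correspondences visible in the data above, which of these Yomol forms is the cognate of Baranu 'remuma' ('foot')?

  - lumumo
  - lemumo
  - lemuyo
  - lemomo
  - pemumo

lemumo

remaro ~ lemolo — Baranu r corresponds to Yomol l word-initially before a front vowel.
voskuma ~ voskumo — Baranu a corresponds to Yomol o word-finally.
Applying these to Baranu 'remuma':
  remuma → lemuma   (r→l word-initially before a front vowel)
  lemuma → lemumo   (a→o word-finally)
So the Yomol cognate is 'lemumo'.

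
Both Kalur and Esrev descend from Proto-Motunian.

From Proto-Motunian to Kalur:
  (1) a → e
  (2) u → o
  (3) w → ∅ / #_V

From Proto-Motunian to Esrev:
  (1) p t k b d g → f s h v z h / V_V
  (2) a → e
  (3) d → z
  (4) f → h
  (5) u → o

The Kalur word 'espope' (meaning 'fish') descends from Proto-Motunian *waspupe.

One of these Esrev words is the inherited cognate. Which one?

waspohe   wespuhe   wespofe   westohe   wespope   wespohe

Esrev: *waspupe > waspufe > wespufe > wespuhe > wespohe  (by intervocalic lenition, vowel merger, unconditioned shift, vowel merger)
Only 'wespohe' matches the regular Esrev development of *waspupe.

wespohe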